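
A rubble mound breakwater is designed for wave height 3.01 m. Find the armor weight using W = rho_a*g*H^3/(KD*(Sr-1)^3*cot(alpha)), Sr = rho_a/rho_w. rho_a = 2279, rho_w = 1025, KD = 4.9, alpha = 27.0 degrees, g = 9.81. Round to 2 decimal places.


Sr = rho_a / rho_w = 2279 / 1025 = 2.223415
(Sr - 1) = 1.223415
(Sr - 1)^3 = 1.831138
cot(27.0) = 1 / tan(27.0) = 1 / 0.509525 = 1.962611
Numerator = 2279 * 9.81 * 3.01^3 = 609695.2609
Denominator = 4.9 * 1.831138 * 1.962611 = 17.609670
W = 609695.2609 / 17.609670
W = 34622.75 N

34622.75


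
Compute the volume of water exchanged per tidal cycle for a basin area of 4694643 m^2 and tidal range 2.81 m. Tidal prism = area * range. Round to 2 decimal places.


Tidal prism = Area * Tidal range
P = 4694643 * 2.81
P = 13191946.83 m^3

13191946.83


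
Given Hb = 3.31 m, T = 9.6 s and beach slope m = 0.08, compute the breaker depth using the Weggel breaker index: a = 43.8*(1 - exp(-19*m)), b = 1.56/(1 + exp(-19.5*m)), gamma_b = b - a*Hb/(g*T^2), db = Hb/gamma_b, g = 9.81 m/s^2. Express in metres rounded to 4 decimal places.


a = 43.8 * (1 - exp(-19 * m))
exp(-19 * 0.08) = exp(-1.5200) = 0.218712
a = 43.8 * (1 - 0.218712) = 34.220419
b = 1.56 / (1 + exp(-19.5 * m))
exp(-19.5 * 0.08) = exp(-1.5600) = 0.210136
b = 1.56 / (1 + 0.210136) = 1.289111
Hb / (g * T^2) = 3.31 / (9.81 * 9.6^2) = 3.31 / 904.0896 = 0.00366114
gamma_b = b - a * Hb/(g*T^2) = 1.289111 - 34.220419 * 0.00366114 = 1.163825
db = Hb / gamma_b = 3.31 / 1.163825
db = 2.8441 m

2.8441


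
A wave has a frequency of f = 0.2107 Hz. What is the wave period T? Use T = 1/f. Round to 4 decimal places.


T = 1 / f
T = 1 / 0.2107
T = 4.7461 s

4.7461


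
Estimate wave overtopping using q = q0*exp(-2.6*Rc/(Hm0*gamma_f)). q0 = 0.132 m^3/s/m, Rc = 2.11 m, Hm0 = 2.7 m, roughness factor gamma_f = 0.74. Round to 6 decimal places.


q = q0 * exp(-2.6 * Rc / (Hm0 * gamma_f))
Exponent = -2.6 * 2.11 / (2.7 * 0.74)
= -2.6 * 2.11 / 1.9980
= -2.745746
exp(-2.745746) = 0.064200
q = 0.132 * 0.064200
q = 0.008474 m^3/s/m

0.008474


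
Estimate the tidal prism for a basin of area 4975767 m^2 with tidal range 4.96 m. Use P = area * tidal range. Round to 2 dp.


Tidal prism = Area * Tidal range
P = 4975767 * 4.96
P = 24679804.32 m^3

24679804.32


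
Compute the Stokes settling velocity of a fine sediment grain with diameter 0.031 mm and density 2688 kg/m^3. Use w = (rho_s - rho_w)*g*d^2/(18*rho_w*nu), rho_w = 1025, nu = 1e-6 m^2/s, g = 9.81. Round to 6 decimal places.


w = (rho_s - rho_w) * g * d^2 / (18 * rho_w * nu)
d = 0.031 mm = 0.000031 m
rho_s - rho_w = 2688 - 1025 = 1663
Numerator = 1663 * 9.81 * (0.000031)^2 = 0.000015677783
Denominator = 18 * 1025 * 1e-6 = 0.018450
w = 0.000850 m/s

0.000850


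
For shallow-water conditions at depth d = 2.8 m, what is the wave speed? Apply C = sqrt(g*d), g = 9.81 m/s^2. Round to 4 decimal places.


Using the shallow-water approximation:
C = sqrt(g * d) = sqrt(9.81 * 2.8)
C = sqrt(27.4680)
C = 5.2410 m/s

5.2410


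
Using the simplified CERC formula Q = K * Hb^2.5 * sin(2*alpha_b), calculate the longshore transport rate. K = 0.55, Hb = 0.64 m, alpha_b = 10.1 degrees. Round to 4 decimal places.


Q = K * Hb^2.5 * sin(2 * alpha_b)
Hb^2.5 = 0.64^2.5 = 0.327680
sin(2 * 10.1) = sin(20.2) = 0.345298
Q = 0.55 * 0.327680 * 0.345298
Q = 0.0622 m^3/s

0.0622


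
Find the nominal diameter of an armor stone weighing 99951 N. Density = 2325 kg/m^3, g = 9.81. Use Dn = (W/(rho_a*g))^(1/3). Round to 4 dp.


V = W / (rho_a * g)
V = 99951 / (2325 * 9.81)
V = 99951 / 22808.25
V = 4.382230 m^3
Dn = V^(1/3) = 4.382230^(1/3)
Dn = 1.6364 m

1.6364


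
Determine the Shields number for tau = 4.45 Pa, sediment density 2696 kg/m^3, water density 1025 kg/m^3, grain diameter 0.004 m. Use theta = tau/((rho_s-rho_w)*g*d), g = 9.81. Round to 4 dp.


theta = tau / ((rho_s - rho_w) * g * d)
rho_s - rho_w = 2696 - 1025 = 1671
Denominator = 1671 * 9.81 * 0.004 = 65.570040
theta = 4.45 / 65.570040
theta = 0.0679

0.0679


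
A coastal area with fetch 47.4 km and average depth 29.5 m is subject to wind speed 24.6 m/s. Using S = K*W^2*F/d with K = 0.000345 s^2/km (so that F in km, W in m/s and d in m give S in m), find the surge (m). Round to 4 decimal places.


S = K * W^2 * F / d
W^2 = 24.6^2 = 605.16
S = 0.000345 * 605.16 * 47.4 / 29.5
Numerator = 0.000345 * 605.16 * 47.4 = 9.896181
S = 9.896181 / 29.5 = 0.3355 m

0.3355


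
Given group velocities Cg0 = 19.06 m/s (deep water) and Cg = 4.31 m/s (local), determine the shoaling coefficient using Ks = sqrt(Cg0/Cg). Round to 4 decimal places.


Ks = sqrt(Cg0 / Cg)
Ks = sqrt(19.06 / 4.31)
Ks = sqrt(4.4223)
Ks = 2.1029

2.1029


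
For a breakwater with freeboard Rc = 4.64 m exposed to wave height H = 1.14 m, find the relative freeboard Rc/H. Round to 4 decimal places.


Relative freeboard = Rc / H
= 4.64 / 1.14
= 4.0702

4.0702


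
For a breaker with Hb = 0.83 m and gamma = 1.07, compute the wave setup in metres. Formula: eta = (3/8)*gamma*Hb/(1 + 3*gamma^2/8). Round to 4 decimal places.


eta = (3/8) * gamma * Hb / (1 + 3*gamma^2/8)
Numerator = (3/8) * 1.07 * 0.83 = 0.333037
Denominator = 1 + 3*1.07^2/8 = 1 + 0.429338 = 1.429338
eta = 0.333037 / 1.429338
eta = 0.2330 m

0.2330


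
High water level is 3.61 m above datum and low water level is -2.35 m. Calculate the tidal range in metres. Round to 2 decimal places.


Tidal range = High water - Low water
Tidal range = 3.61 - (-2.35)
Tidal range = 5.96 m

5.96


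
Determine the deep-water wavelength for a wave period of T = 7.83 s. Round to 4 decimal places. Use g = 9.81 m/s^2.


L0 = g * T^2 / (2 * pi)
L0 = 9.81 * 7.83^2 / (2 * pi)
L0 = 9.81 * 61.3089 / 6.28319
L0 = 601.4403 / 6.28319
L0 = 95.7222 m

95.7222


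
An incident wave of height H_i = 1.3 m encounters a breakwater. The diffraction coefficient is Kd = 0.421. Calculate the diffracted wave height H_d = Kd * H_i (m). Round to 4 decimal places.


H_d = Kd * H_i
H_d = 0.421 * 1.3
H_d = 0.5473 m

0.5473


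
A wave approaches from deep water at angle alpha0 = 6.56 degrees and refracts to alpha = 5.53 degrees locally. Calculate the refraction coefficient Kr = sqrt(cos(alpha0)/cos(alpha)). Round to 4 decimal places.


Kr = sqrt(cos(alpha0) / cos(alpha))
cos(6.56) = 0.993453
cos(5.53) = 0.995346
Kr = sqrt(0.993453 / 0.995346)
Kr = sqrt(0.998098)
Kr = 0.9990

0.9990


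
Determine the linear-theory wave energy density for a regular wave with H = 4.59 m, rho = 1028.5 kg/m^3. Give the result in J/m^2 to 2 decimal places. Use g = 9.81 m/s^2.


E = (1/8) * rho * g * H^2
E = (1/8) * 1028.5 * 9.81 * 4.59^2
E = 0.125 * 1028.5 * 9.81 * 21.0681
E = 26571.05 J/m^2

26571.05


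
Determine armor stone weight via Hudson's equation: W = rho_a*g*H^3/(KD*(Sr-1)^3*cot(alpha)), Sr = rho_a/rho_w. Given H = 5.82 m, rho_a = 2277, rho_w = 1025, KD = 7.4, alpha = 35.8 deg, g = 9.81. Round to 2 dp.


Sr = rho_a / rho_w = 2277 / 1025 = 2.221463
(Sr - 1) = 1.221463
(Sr - 1)^3 = 1.822390
cot(35.8) = 1 / tan(35.8) = 1 / 0.721223 = 1.386534
Numerator = 2277 * 9.81 * 5.82^3 = 4403530.3298
Denominator = 7.4 * 1.822390 * 1.386534 = 18.698368
W = 4403530.3298 / 18.698368
W = 235503.46 N

235503.46


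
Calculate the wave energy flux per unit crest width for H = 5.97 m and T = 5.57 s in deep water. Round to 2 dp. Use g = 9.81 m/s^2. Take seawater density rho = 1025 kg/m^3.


P = rho * g^2 * H^2 * T / (32 * pi)
P = 1025 * 9.81^2 * 5.97^2 * 5.57 / (32 * pi)
P = 1025 * 96.2361 * 35.6409 * 5.57 / 100.53096
P = 194789.65 W/m

194789.65


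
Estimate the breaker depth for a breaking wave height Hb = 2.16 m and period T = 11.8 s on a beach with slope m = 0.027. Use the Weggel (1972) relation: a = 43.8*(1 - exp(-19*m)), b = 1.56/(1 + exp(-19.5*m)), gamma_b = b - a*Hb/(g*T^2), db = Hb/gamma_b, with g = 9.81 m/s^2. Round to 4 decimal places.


a = 43.8 * (1 - exp(-19 * m))
exp(-19 * 0.027) = exp(-0.5130) = 0.598697
a = 43.8 * (1 - 0.598697) = 17.577081
b = 1.56 / (1 + exp(-19.5 * m))
exp(-19.5 * 0.027) = exp(-0.5265) = 0.590669
b = 1.56 / (1 + 0.590669) = 0.980720
Hb / (g * T^2) = 2.16 / (9.81 * 11.8^2) = 2.16 / 1365.9444 = 0.00158132
gamma_b = b - a * Hb/(g*T^2) = 0.980720 - 17.577081 * 0.00158132 = 0.952925
db = Hb / gamma_b = 2.16 / 0.952925
db = 2.2667 m

2.2667


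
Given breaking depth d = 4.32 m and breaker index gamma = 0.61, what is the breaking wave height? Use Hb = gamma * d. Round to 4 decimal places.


Hb = gamma * d
Hb = 0.61 * 4.32
Hb = 2.6352 m

2.6352


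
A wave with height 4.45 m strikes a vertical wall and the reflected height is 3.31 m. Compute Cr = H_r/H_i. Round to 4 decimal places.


Cr = H_r / H_i
Cr = 3.31 / 4.45
Cr = 0.7438

0.7438


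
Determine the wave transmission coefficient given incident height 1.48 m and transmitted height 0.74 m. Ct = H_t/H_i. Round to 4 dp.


Ct = H_t / H_i
Ct = 0.74 / 1.48
Ct = 0.5000

0.5000


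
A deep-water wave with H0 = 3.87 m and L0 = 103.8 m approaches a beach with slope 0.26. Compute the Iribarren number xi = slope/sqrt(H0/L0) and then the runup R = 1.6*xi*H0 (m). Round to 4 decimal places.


xi = slope / sqrt(H0/L0)
H0/L0 = 3.87/103.8 = 0.037283
sqrt(0.037283) = 0.193089
xi = 0.26 / 0.193089 = 1.346532
R = 1.6 * xi * H0 = 1.6 * 1.346532 * 3.87
R = 8.3377 m

8.3377


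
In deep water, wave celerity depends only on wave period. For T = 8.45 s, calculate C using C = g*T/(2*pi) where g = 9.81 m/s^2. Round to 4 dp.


We use the deep-water celerity formula:
C = g * T / (2 * pi)
C = 9.81 * 8.45 / (2 * 3.14159...)
C = 82.894500 / 6.283185
C = 13.1931 m/s

13.1931


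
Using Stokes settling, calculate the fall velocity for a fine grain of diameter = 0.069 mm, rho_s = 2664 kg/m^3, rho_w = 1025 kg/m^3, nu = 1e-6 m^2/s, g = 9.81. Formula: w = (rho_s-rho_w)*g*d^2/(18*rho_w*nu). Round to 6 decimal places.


w = (rho_s - rho_w) * g * d^2 / (18 * rho_w * nu)
d = 0.069 mm = 0.000069 m
rho_s - rho_w = 2664 - 1025 = 1639
Numerator = 1639 * 9.81 * (0.000069)^2 = 0.000076550167
Denominator = 18 * 1025 * 1e-6 = 0.018450
w = 0.004149 m/s

0.004149


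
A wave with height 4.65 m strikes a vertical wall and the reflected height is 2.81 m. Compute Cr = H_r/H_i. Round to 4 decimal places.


Cr = H_r / H_i
Cr = 2.81 / 4.65
Cr = 0.6043

0.6043


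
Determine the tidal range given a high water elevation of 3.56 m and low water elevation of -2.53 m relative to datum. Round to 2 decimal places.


Tidal range = High water - Low water
Tidal range = 3.56 - (-2.53)
Tidal range = 6.09 m

6.09


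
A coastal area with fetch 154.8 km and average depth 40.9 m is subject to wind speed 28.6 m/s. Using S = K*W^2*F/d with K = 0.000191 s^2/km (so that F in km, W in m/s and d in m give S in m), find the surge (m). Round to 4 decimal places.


S = K * W^2 * F / d
W^2 = 28.6^2 = 817.96
S = 0.000191 * 817.96 * 154.8 / 40.9
Numerator = 0.000191 * 817.96 * 154.8 = 24.184460
S = 24.184460 / 40.9 = 0.5913 m

0.5913


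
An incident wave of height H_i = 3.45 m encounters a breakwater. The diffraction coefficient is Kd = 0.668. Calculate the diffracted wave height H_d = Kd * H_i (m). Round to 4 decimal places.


H_d = Kd * H_i
H_d = 0.668 * 3.45
H_d = 2.3046 m

2.3046


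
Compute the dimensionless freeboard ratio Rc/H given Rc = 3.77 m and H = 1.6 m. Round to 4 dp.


Relative freeboard = Rc / H
= 3.77 / 1.6
= 2.3563

2.3563


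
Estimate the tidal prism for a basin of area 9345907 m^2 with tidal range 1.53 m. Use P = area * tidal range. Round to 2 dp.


Tidal prism = Area * Tidal range
P = 9345907 * 1.53
P = 14299237.71 m^3

14299237.71


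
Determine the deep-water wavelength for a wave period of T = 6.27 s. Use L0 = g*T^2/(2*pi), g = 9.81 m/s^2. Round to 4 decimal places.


L0 = g * T^2 / (2 * pi)
L0 = 9.81 * 6.27^2 / (2 * pi)
L0 = 9.81 * 39.3129 / 6.28319
L0 = 385.6595 / 6.28319
L0 = 61.3796 m

61.3796


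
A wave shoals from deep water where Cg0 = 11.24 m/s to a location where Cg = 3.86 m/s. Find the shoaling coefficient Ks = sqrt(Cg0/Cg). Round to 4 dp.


Ks = sqrt(Cg0 / Cg)
Ks = sqrt(11.24 / 3.86)
Ks = sqrt(2.9119)
Ks = 1.7064

1.7064


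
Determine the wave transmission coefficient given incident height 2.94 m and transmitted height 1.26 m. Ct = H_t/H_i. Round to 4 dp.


Ct = H_t / H_i
Ct = 1.26 / 2.94
Ct = 0.4286

0.4286


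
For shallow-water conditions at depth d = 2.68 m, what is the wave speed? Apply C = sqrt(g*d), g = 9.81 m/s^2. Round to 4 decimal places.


Using the shallow-water approximation:
C = sqrt(g * d) = sqrt(9.81 * 2.68)
C = sqrt(26.2908)
C = 5.1275 m/s

5.1275


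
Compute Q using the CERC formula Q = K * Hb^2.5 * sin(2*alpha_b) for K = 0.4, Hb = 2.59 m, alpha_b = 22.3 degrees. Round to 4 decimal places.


Q = K * Hb^2.5 * sin(2 * alpha_b)
Hb^2.5 = 2.59^2.5 = 10.795665
sin(2 * 22.3) = sin(44.6) = 0.702153
Q = 0.4 * 10.795665 * 0.702153
Q = 3.0321 m^3/s

3.0321


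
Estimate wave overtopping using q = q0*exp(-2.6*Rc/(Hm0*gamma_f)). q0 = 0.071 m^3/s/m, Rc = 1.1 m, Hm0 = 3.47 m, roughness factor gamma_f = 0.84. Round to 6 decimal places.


q = q0 * exp(-2.6 * Rc / (Hm0 * gamma_f))
Exponent = -2.6 * 1.1 / (3.47 * 0.84)
= -2.6 * 1.1 / 2.9148
= -0.981199
exp(-0.981199) = 0.374861
q = 0.071 * 0.374861
q = 0.026615 m^3/s/m

0.026615


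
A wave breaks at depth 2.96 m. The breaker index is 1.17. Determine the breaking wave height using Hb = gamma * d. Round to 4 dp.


Hb = gamma * d
Hb = 1.17 * 2.96
Hb = 3.4632 m

3.4632


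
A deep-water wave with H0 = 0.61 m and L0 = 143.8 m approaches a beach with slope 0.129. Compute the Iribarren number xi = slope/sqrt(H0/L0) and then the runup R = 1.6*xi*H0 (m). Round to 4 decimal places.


xi = slope / sqrt(H0/L0)
H0/L0 = 0.61/143.8 = 0.004242
sqrt(0.004242) = 0.065131
xi = 0.129 / 0.065131 = 1.980634
R = 1.6 * xi * H0 = 1.6 * 1.980634 * 0.61
R = 1.9331 m

1.9331


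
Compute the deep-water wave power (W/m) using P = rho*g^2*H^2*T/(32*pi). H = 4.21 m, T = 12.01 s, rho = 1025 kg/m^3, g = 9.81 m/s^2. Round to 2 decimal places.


P = rho * g^2 * H^2 * T / (32 * pi)
P = 1025 * 9.81^2 * 4.21^2 * 12.01 / (32 * pi)
P = 1025 * 96.2361 * 17.7241 * 12.01 / 100.53096
P = 208866.71 W/m

208866.71


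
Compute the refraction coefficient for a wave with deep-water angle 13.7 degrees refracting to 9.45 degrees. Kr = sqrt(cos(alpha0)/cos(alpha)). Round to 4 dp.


Kr = sqrt(cos(alpha0) / cos(alpha))
cos(13.7) = 0.971549
cos(9.45) = 0.986429
Kr = sqrt(0.971549 / 0.986429)
Kr = sqrt(0.984915)
Kr = 0.9924

0.9924


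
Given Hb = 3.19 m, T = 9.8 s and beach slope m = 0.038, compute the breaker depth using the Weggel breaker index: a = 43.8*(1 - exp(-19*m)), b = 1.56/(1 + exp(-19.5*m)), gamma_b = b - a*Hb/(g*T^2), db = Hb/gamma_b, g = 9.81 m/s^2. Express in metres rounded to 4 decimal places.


a = 43.8 * (1 - exp(-19 * m))
exp(-19 * 0.038) = exp(-0.7220) = 0.485780
a = 43.8 * (1 - 0.485780) = 22.522848
b = 1.56 / (1 + exp(-19.5 * m))
exp(-19.5 * 0.038) = exp(-0.7410) = 0.476637
b = 1.56 / (1 + 0.476637) = 1.056455
Hb / (g * T^2) = 3.19 / (9.81 * 9.8^2) = 3.19 / 942.1524 = 0.00338586
gamma_b = b - a * Hb/(g*T^2) = 1.056455 - 22.522848 * 0.00338586 = 0.980195
db = Hb / gamma_b = 3.19 / 0.980195
db = 3.2545 m

3.2545


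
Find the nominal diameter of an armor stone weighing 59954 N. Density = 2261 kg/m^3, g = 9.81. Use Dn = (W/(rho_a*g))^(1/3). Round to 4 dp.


V = W / (rho_a * g)
V = 59954 / (2261 * 9.81)
V = 59954 / 22180.41
V = 2.703016 m^3
Dn = V^(1/3) = 2.703016^(1/3)
Dn = 1.3930 m

1.3930


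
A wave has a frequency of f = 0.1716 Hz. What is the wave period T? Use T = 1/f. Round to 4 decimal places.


T = 1 / f
T = 1 / 0.1716
T = 5.8275 s

5.8275


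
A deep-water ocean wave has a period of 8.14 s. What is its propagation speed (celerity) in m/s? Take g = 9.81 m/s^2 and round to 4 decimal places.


We use the deep-water celerity formula:
C = g * T / (2 * pi)
C = 9.81 * 8.14 / (2 * 3.14159...)
C = 79.853400 / 6.283185
C = 12.7091 m/s

12.7091


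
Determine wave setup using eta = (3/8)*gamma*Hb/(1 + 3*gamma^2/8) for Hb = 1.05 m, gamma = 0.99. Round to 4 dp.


eta = (3/8) * gamma * Hb / (1 + 3*gamma^2/8)
Numerator = (3/8) * 0.99 * 1.05 = 0.389813
Denominator = 1 + 3*0.99^2/8 = 1 + 0.367538 = 1.367538
eta = 0.389813 / 1.367538
eta = 0.2850 m

0.2850


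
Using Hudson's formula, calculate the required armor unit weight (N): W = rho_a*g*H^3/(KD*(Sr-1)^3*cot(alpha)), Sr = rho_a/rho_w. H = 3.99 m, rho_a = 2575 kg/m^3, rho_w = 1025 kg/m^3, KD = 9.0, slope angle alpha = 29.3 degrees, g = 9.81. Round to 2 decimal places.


Sr = rho_a / rho_w = 2575 / 1025 = 2.512195
(Sr - 1) = 1.512195
(Sr - 1)^3 = 3.457988
cot(29.3) = 1 / tan(29.3) = 1 / 0.561174 = 1.781979
Numerator = 2575 * 9.81 * 3.99^3 = 1604593.1276
Denominator = 9.0 * 3.457988 * 1.781979 = 55.458561
W = 1604593.1276 / 55.458561
W = 28933.19 N

28933.19


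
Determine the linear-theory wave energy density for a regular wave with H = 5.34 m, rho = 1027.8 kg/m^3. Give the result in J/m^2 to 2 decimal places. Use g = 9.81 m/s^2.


E = (1/8) * rho * g * H^2
E = (1/8) * 1027.8 * 9.81 * 5.34^2
E = 0.125 * 1027.8 * 9.81 * 28.5156
E = 35939.34 J/m^2

35939.34


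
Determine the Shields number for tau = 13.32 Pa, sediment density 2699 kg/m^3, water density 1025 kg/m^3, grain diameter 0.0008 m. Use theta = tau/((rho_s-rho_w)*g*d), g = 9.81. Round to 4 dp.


theta = tau / ((rho_s - rho_w) * g * d)
rho_s - rho_w = 2699 - 1025 = 1674
Denominator = 1674 * 9.81 * 0.0008 = 13.137552
theta = 13.32 / 13.137552
theta = 1.0139

1.0139


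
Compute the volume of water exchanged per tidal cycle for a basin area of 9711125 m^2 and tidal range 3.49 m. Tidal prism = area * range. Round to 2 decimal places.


Tidal prism = Area * Tidal range
P = 9711125 * 3.49
P = 33891826.25 m^3

33891826.25


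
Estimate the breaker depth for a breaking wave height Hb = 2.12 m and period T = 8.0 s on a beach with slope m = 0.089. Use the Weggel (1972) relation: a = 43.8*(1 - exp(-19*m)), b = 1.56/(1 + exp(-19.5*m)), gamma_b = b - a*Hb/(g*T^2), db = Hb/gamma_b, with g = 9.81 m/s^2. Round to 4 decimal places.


a = 43.8 * (1 - exp(-19 * m))
exp(-19 * 0.089) = exp(-1.6910) = 0.184335
a = 43.8 * (1 - 0.184335) = 35.726123
b = 1.56 / (1 + exp(-19.5 * m))
exp(-19.5 * 0.089) = exp(-1.7355) = 0.176312
b = 1.56 / (1 + 0.176312) = 1.326179
Hb / (g * T^2) = 2.12 / (9.81 * 8.0^2) = 2.12 / 627.8400 = 0.00337666
gamma_b = b - a * Hb/(g*T^2) = 1.326179 - 35.726123 * 0.00337666 = 1.205544
db = Hb / gamma_b = 2.12 / 1.205544
db = 1.7585 m

1.7585


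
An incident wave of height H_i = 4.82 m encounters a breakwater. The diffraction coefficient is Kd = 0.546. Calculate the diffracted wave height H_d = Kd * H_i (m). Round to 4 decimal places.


H_d = Kd * H_i
H_d = 0.546 * 4.82
H_d = 2.6317 m

2.6317


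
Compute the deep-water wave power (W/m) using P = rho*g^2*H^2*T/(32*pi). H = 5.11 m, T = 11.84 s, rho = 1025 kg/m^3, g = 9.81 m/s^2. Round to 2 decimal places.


P = rho * g^2 * H^2 * T / (32 * pi)
P = 1025 * 9.81^2 * 5.11^2 * 11.84 / (32 * pi)
P = 1025 * 96.2361 * 26.1121 * 11.84 / 100.53096
P = 303358.06 W/m

303358.06


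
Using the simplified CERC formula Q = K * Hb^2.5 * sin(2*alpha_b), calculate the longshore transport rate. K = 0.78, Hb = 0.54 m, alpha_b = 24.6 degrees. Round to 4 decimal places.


Q = K * Hb^2.5 * sin(2 * alpha_b)
Hb^2.5 = 0.54^2.5 = 0.214281
sin(2 * 24.6) = sin(49.2) = 0.756995
Q = 0.78 * 0.214281 * 0.756995
Q = 0.1265 m^3/s

0.1265


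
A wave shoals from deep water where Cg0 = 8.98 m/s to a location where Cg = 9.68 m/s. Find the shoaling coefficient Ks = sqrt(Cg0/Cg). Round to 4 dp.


Ks = sqrt(Cg0 / Cg)
Ks = sqrt(8.98 / 9.68)
Ks = sqrt(0.9277)
Ks = 0.9632

0.9632


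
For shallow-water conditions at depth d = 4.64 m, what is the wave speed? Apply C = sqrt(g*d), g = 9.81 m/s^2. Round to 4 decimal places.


Using the shallow-water approximation:
C = sqrt(g * d) = sqrt(9.81 * 4.64)
C = sqrt(45.5184)
C = 6.7467 m/s

6.7467


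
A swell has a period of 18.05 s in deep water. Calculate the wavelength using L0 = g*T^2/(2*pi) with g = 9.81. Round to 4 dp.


L0 = g * T^2 / (2 * pi)
L0 = 9.81 * 18.05^2 / (2 * pi)
L0 = 9.81 * 325.8025 / 6.28319
L0 = 3196.1225 / 6.28319
L0 = 508.6787 m

508.6787


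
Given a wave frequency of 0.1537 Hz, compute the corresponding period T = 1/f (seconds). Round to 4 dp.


T = 1 / f
T = 1 / 0.1537
T = 6.5062 s

6.5062


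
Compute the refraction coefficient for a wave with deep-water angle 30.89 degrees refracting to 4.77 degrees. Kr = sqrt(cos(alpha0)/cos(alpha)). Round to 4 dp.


Kr = sqrt(cos(alpha0) / cos(alpha))
cos(30.89) = 0.858155
cos(4.77) = 0.996537
Kr = sqrt(0.858155 / 0.996537)
Kr = sqrt(0.861137)
Kr = 0.9280

0.9280


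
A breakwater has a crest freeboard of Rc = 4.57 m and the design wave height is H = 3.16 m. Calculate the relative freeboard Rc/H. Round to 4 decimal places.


Relative freeboard = Rc / H
= 4.57 / 3.16
= 1.4462

1.4462


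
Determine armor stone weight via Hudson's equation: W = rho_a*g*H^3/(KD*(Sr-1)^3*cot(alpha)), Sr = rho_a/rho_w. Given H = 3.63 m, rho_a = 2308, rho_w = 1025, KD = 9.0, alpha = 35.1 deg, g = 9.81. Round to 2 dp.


Sr = rho_a / rho_w = 2308 / 1025 = 2.251707
(Sr - 1) = 1.251707
(Sr - 1)^3 = 1.961139
cot(35.1) = 1 / tan(35.1) = 1 / 0.702812 = 1.422856
Numerator = 2308 * 9.81 * 3.63^3 = 1082990.5997
Denominator = 9.0 * 1.961139 * 1.422856 = 25.113767
W = 1082990.5997 / 25.113767
W = 43123.38 N

43123.38


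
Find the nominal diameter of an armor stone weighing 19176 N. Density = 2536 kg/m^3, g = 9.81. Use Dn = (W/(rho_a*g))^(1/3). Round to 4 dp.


V = W / (rho_a * g)
V = 19176 / (2536 * 9.81)
V = 19176 / 24878.16
V = 0.770797 m^3
Dn = V^(1/3) = 0.770797^(1/3)
Dn = 0.9169 m

0.9169


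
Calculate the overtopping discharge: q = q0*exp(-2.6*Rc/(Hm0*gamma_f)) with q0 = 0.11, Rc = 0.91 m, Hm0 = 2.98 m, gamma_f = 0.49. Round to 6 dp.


q = q0 * exp(-2.6 * Rc / (Hm0 * gamma_f))
Exponent = -2.6 * 0.91 / (2.98 * 0.49)
= -2.6 * 0.91 / 1.4602
= -1.620326
exp(-1.620326) = 0.197834
q = 0.11 * 0.197834
q = 0.021762 m^3/s/m

0.021762


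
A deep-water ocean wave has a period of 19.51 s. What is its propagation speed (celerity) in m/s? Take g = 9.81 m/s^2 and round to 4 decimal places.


We use the deep-water celerity formula:
C = g * T / (2 * pi)
C = 9.81 * 19.51 / (2 * 3.14159...)
C = 191.393100 / 6.283185
C = 30.4612 m/s

30.4612


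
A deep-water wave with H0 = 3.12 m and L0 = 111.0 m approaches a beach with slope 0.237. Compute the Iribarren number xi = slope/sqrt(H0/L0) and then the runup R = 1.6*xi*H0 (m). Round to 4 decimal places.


xi = slope / sqrt(H0/L0)
H0/L0 = 3.12/111.0 = 0.028108
sqrt(0.028108) = 0.167655
xi = 0.237 / 0.167655 = 1.413620
R = 1.6 * xi * H0 = 1.6 * 1.413620 * 3.12
R = 7.0568 m

7.0568


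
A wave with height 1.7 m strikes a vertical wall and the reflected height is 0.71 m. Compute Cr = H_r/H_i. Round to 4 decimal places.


Cr = H_r / H_i
Cr = 0.71 / 1.7
Cr = 0.4176

0.4176


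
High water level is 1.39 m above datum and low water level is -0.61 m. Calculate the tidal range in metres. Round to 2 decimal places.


Tidal range = High water - Low water
Tidal range = 1.39 - (-0.61)
Tidal range = 2.00 m

2.00


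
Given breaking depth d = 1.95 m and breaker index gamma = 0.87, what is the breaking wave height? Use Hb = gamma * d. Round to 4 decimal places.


Hb = gamma * d
Hb = 0.87 * 1.95
Hb = 1.6965 m

1.6965


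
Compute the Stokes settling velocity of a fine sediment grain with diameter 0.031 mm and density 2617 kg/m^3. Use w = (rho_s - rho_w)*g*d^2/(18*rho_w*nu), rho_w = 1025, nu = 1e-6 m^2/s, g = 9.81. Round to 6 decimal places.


w = (rho_s - rho_w) * g * d^2 / (18 * rho_w * nu)
d = 0.031 mm = 0.000031 m
rho_s - rho_w = 2617 - 1025 = 1592
Numerator = 1592 * 9.81 * (0.000031)^2 = 0.000015008437
Denominator = 18 * 1025 * 1e-6 = 0.018450
w = 0.000813 m/s

0.000813


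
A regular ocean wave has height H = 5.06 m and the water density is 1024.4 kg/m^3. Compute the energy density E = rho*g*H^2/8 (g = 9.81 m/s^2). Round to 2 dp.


E = (1/8) * rho * g * H^2
E = (1/8) * 1024.4 * 9.81 * 5.06^2
E = 0.125 * 1024.4 * 9.81 * 25.6036
E = 32162.49 J/m^2

32162.49


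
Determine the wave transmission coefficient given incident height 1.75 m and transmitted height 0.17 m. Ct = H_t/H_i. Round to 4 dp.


Ct = H_t / H_i
Ct = 0.17 / 1.75
Ct = 0.0971

0.0971


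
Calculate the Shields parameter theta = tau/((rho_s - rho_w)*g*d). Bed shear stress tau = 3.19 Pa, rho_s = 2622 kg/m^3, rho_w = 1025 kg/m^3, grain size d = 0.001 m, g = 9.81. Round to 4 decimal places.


theta = tau / ((rho_s - rho_w) * g * d)
rho_s - rho_w = 2622 - 1025 = 1597
Denominator = 1597 * 9.81 * 0.001 = 15.666570
theta = 3.19 / 15.666570
theta = 0.2036

0.2036


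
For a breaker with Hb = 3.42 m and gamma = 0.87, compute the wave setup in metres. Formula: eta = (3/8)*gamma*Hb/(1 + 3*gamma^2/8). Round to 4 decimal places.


eta = (3/8) * gamma * Hb / (1 + 3*gamma^2/8)
Numerator = (3/8) * 0.87 * 3.42 = 1.115775
Denominator = 1 + 3*0.87^2/8 = 1 + 0.283838 = 1.283838
eta = 1.115775 / 1.283838
eta = 0.8691 m

0.8691


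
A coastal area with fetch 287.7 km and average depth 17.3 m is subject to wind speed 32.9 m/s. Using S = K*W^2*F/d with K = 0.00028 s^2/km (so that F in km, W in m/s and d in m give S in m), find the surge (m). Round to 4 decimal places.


S = K * W^2 * F / d
W^2 = 32.9^2 = 1082.41
S = 0.00028 * 1082.41 * 287.7 / 17.3
Numerator = 0.00028 * 1082.41 * 287.7 = 87.194620
S = 87.194620 / 17.3 = 5.0402 m

5.0402


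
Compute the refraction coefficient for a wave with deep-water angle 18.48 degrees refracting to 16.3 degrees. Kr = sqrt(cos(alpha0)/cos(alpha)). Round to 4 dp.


Kr = sqrt(cos(alpha0) / cos(alpha))
cos(18.48) = 0.948434
cos(16.3) = 0.959805
Kr = sqrt(0.948434 / 0.959805)
Kr = sqrt(0.988153)
Kr = 0.9941

0.9941


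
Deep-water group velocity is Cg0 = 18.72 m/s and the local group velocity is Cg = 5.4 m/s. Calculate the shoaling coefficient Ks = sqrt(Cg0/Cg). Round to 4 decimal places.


Ks = sqrt(Cg0 / Cg)
Ks = sqrt(18.72 / 5.4)
Ks = sqrt(3.4667)
Ks = 1.8619

1.8619


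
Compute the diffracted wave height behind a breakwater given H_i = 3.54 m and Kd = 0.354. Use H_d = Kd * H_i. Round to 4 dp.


H_d = Kd * H_i
H_d = 0.354 * 3.54
H_d = 1.2532 m

1.2532


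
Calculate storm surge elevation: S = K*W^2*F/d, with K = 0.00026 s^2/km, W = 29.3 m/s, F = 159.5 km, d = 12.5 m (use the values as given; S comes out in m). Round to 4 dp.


S = K * W^2 * F / d
W^2 = 29.3^2 = 858.49
S = 0.00026 * 858.49 * 159.5 / 12.5
Numerator = 0.00026 * 858.49 * 159.5 = 35.601580
S = 35.601580 / 12.5 = 2.8481 m

2.8481


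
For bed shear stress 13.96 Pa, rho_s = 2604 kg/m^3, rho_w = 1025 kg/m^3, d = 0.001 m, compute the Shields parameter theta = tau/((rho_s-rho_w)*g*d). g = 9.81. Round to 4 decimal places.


theta = tau / ((rho_s - rho_w) * g * d)
rho_s - rho_w = 2604 - 1025 = 1579
Denominator = 1579 * 9.81 * 0.001 = 15.489990
theta = 13.96 / 15.489990
theta = 0.9012

0.9012


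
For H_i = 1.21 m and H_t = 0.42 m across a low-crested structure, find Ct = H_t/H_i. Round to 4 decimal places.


Ct = H_t / H_i
Ct = 0.42 / 1.21
Ct = 0.3471

0.3471


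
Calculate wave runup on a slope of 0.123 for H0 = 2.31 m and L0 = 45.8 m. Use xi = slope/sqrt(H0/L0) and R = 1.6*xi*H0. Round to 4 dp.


xi = slope / sqrt(H0/L0)
H0/L0 = 2.31/45.8 = 0.050437
sqrt(0.050437) = 0.224581
xi = 0.123 / 0.224581 = 0.547686
R = 1.6 * xi * H0 = 1.6 * 0.547686 * 2.31
R = 2.0242 m

2.0242


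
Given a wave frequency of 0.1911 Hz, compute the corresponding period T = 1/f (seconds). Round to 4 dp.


T = 1 / f
T = 1 / 0.1911
T = 5.2329 s

5.2329


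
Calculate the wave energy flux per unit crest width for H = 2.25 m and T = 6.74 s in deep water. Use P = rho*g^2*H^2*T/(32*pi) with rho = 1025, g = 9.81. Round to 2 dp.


P = rho * g^2 * H^2 * T / (32 * pi)
P = 1025 * 9.81^2 * 2.25^2 * 6.74 / (32 * pi)
P = 1025 * 96.2361 * 5.0625 * 6.74 / 100.53096
P = 33480.12 W/m

33480.12


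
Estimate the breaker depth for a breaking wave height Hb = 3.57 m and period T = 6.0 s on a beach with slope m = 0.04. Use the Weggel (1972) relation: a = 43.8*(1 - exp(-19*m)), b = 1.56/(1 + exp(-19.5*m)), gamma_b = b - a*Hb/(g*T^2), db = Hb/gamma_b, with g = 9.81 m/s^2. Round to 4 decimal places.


a = 43.8 * (1 - exp(-19 * m))
exp(-19 * 0.04) = exp(-0.7600) = 0.467666
a = 43.8 * (1 - 0.467666) = 23.316210
b = 1.56 / (1 + exp(-19.5 * m))
exp(-19.5 * 0.04) = exp(-0.7800) = 0.458406
b = 1.56 / (1 + 0.458406) = 1.069661
Hb / (g * T^2) = 3.57 / (9.81 * 6.0^2) = 3.57 / 353.1600 = 0.01010873
gamma_b = b - a * Hb/(g*T^2) = 1.069661 - 23.316210 * 0.01010873 = 0.833964
db = Hb / gamma_b = 3.57 / 0.833964
db = 4.2808 m

4.2808


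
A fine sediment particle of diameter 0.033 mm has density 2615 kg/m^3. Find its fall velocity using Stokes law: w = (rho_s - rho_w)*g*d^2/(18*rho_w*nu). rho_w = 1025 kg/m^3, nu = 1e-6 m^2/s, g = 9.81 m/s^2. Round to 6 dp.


w = (rho_s - rho_w) * g * d^2 / (18 * rho_w * nu)
d = 0.033 mm = 0.000033 m
rho_s - rho_w = 2615 - 1025 = 1590
Numerator = 1590 * 9.81 * (0.000033)^2 = 0.000016986113
Denominator = 18 * 1025 * 1e-6 = 0.018450
w = 0.000921 m/s

0.000921


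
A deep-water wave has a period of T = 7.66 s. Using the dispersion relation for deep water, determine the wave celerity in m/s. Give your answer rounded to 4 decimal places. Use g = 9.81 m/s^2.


We use the deep-water celerity formula:
C = g * T / (2 * pi)
C = 9.81 * 7.66 / (2 * 3.14159...)
C = 75.144600 / 6.283185
C = 11.9596 m/s

11.9596


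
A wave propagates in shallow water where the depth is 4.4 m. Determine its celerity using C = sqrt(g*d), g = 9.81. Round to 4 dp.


Using the shallow-water approximation:
C = sqrt(g * d) = sqrt(9.81 * 4.4)
C = sqrt(43.1640)
C = 6.5699 m/s

6.5699


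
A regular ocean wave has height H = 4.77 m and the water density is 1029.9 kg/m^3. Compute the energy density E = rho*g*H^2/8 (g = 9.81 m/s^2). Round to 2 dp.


E = (1/8) * rho * g * H^2
E = (1/8) * 1029.9 * 9.81 * 4.77^2
E = 0.125 * 1029.9 * 9.81 * 22.7529
E = 28734.98 J/m^2

28734.98


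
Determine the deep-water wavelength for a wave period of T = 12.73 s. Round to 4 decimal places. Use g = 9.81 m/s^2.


L0 = g * T^2 / (2 * pi)
L0 = 9.81 * 12.73^2 / (2 * pi)
L0 = 9.81 * 162.0529 / 6.28319
L0 = 1589.7389 / 6.28319
L0 = 253.0148 m

253.0148


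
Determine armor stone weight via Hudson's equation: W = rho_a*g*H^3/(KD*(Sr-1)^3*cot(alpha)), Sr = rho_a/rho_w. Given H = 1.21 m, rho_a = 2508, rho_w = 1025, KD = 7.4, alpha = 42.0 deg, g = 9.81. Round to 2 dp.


Sr = rho_a / rho_w = 2508 / 1025 = 2.446829
(Sr - 1) = 1.446829
(Sr - 1)^3 = 3.028669
cot(42.0) = 1 / tan(42.0) = 1 / 0.900404 = 1.110613
Numerator = 2508 * 9.81 * 1.21^3 = 43586.5656
Denominator = 7.4 * 3.028669 * 1.110613 = 24.891217
W = 43586.5656 / 24.891217
W = 1751.08 N

1751.08


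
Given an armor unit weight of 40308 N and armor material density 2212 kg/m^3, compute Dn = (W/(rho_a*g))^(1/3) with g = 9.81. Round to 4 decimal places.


V = W / (rho_a * g)
V = 40308 / (2212 * 9.81)
V = 40308 / 21699.72
V = 1.857535 m^3
Dn = V^(1/3) = 1.857535^(1/3)
Dn = 1.2293 m

1.2293


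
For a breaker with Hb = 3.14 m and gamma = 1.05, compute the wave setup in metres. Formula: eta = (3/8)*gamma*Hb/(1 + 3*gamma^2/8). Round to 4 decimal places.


eta = (3/8) * gamma * Hb / (1 + 3*gamma^2/8)
Numerator = (3/8) * 1.05 * 3.14 = 1.236375
Denominator = 1 + 3*1.05^2/8 = 1 + 0.413438 = 1.413438
eta = 1.236375 / 1.413438
eta = 0.8747 m

0.8747


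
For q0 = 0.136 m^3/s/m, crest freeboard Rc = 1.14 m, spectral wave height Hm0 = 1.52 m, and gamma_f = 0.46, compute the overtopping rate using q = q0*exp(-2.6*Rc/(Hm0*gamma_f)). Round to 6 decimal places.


q = q0 * exp(-2.6 * Rc / (Hm0 * gamma_f))
Exponent = -2.6 * 1.14 / (1.52 * 0.46)
= -2.6 * 1.14 / 0.6992
= -4.239130
exp(-4.239130) = 0.014420
q = 0.136 * 0.014420
q = 0.001961 m^3/s/m

0.001961


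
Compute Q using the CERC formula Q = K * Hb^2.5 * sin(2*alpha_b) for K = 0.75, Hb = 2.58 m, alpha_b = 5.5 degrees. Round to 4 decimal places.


Q = K * Hb^2.5 * sin(2 * alpha_b)
Hb^2.5 = 2.58^2.5 = 10.691762
sin(2 * 5.5) = sin(11.0) = 0.190809
Q = 0.75 * 10.691762 * 0.190809
Q = 1.5301 m^3/s

1.5301


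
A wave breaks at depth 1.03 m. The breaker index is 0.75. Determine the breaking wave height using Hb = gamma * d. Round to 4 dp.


Hb = gamma * d
Hb = 0.75 * 1.03
Hb = 0.7725 m

0.7725


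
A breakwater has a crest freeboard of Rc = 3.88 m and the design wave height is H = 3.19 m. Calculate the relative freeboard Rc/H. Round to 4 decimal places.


Relative freeboard = Rc / H
= 3.88 / 3.19
= 1.2163

1.2163


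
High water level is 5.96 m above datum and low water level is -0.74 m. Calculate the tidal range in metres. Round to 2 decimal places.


Tidal range = High water - Low water
Tidal range = 5.96 - (-0.74)
Tidal range = 6.70 m

6.70


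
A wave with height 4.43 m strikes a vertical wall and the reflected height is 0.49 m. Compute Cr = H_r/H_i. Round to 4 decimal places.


Cr = H_r / H_i
Cr = 0.49 / 4.43
Cr = 0.1106

0.1106


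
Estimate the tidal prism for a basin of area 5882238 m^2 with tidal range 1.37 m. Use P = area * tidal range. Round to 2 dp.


Tidal prism = Area * Tidal range
P = 5882238 * 1.37
P = 8058666.06 m^3

8058666.06


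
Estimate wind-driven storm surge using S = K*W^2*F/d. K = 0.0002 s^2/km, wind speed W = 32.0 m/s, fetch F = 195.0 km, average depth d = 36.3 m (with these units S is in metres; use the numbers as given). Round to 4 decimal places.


S = K * W^2 * F / d
W^2 = 32.0^2 = 1024.00
S = 0.0002 * 1024.00 * 195.0 / 36.3
Numerator = 0.0002 * 1024.00 * 195.0 = 39.936000
S = 39.936000 / 36.3 = 1.1002 m

1.1002


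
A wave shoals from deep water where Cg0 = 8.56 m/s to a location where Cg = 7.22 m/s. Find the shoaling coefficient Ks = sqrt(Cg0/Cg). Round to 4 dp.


Ks = sqrt(Cg0 / Cg)
Ks = sqrt(8.56 / 7.22)
Ks = sqrt(1.1856)
Ks = 1.0889

1.0889


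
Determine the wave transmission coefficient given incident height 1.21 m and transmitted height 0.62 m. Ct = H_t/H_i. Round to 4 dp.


Ct = H_t / H_i
Ct = 0.62 / 1.21
Ct = 0.5124

0.5124


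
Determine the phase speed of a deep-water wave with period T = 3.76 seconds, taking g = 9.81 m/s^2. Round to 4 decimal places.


We use the deep-water celerity formula:
C = g * T / (2 * pi)
C = 9.81 * 3.76 / (2 * 3.14159...)
C = 36.885600 / 6.283185
C = 5.8705 m/s

5.8705


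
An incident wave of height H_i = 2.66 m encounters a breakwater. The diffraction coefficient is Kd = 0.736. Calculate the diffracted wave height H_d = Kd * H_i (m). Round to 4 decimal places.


H_d = Kd * H_i
H_d = 0.736 * 2.66
H_d = 1.9578 m

1.9578


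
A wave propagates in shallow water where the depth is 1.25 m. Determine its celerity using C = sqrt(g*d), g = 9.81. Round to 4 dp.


Using the shallow-water approximation:
C = sqrt(g * d) = sqrt(9.81 * 1.25)
C = sqrt(12.2625)
C = 3.5018 m/s

3.5018


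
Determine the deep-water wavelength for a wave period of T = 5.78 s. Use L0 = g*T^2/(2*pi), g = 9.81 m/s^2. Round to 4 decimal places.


L0 = g * T^2 / (2 * pi)
L0 = 9.81 * 5.78^2 / (2 * pi)
L0 = 9.81 * 33.4084 / 6.28319
L0 = 327.7364 / 6.28319
L0 = 52.1609 m

52.1609


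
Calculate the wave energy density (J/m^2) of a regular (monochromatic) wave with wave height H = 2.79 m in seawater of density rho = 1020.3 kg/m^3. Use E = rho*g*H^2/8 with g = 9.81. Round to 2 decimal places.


E = (1/8) * rho * g * H^2
E = (1/8) * 1020.3 * 9.81 * 2.79^2
E = 0.125 * 1020.3 * 9.81 * 7.7841
E = 9739.02 J/m^2

9739.02


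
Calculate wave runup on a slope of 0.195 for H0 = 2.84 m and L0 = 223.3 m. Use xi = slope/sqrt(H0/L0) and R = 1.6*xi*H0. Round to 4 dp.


xi = slope / sqrt(H0/L0)
H0/L0 = 2.84/223.3 = 0.012718
sqrt(0.012718) = 0.112776
xi = 0.195 / 0.112776 = 1.729099
R = 1.6 * xi * H0 = 1.6 * 1.729099 * 2.84
R = 7.8570 m

7.8570


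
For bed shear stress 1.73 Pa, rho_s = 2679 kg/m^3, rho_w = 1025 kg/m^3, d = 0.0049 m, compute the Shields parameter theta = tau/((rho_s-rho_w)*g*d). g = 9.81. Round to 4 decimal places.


theta = tau / ((rho_s - rho_w) * g * d)
rho_s - rho_w = 2679 - 1025 = 1654
Denominator = 1654 * 9.81 * 0.0049 = 79.506126
theta = 1.73 / 79.506126
theta = 0.0218

0.0218


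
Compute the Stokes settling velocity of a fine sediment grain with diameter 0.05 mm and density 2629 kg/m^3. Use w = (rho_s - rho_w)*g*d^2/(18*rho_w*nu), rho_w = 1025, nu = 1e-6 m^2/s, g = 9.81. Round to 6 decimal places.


w = (rho_s - rho_w) * g * d^2 / (18 * rho_w * nu)
d = 0.05 mm = 0.000050 m
rho_s - rho_w = 2629 - 1025 = 1604
Numerator = 1604 * 9.81 * (0.000050)^2 = 0.000039338100
Denominator = 18 * 1025 * 1e-6 = 0.018450
w = 0.002132 m/s

0.002132


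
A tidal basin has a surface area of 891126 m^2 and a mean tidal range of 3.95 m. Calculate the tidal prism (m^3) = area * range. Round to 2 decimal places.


Tidal prism = Area * Tidal range
P = 891126 * 3.95
P = 3519947.70 m^3

3519947.70


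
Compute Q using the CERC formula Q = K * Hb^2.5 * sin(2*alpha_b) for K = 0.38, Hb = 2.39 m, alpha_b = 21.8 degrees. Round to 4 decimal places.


Q = K * Hb^2.5 * sin(2 * alpha_b)
Hb^2.5 = 2.39^2.5 = 8.830692
sin(2 * 21.8) = sin(43.6) = 0.689620
Q = 0.38 * 8.830692 * 0.689620
Q = 2.3141 m^3/s

2.3141


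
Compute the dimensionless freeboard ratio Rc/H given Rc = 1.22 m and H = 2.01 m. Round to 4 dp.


Relative freeboard = Rc / H
= 1.22 / 2.01
= 0.6070

0.6070


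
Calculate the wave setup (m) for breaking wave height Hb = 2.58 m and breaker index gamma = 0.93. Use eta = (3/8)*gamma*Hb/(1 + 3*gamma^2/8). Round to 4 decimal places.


eta = (3/8) * gamma * Hb / (1 + 3*gamma^2/8)
Numerator = (3/8) * 0.93 * 2.58 = 0.899775
Denominator = 1 + 3*0.93^2/8 = 1 + 0.324338 = 1.324338
eta = 0.899775 / 1.324338
eta = 0.6794 m

0.6794


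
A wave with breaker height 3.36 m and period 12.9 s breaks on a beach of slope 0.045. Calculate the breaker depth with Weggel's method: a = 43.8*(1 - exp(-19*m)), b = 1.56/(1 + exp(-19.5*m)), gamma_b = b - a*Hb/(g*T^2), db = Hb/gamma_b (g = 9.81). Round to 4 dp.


a = 43.8 * (1 - exp(-19 * m))
exp(-19 * 0.045) = exp(-0.8550) = 0.425283
a = 43.8 * (1 - 0.425283) = 25.172596
b = 1.56 / (1 + exp(-19.5 * m))
exp(-19.5 * 0.045) = exp(-0.8775) = 0.415821
b = 1.56 / (1 + 0.415821) = 1.101834
Hb / (g * T^2) = 3.36 / (9.81 * 12.9^2) = 3.36 / 1632.4821 = 0.00205822
gamma_b = b - a * Hb/(g*T^2) = 1.101834 - 25.172596 * 0.00205822 = 1.050023
db = Hb / gamma_b = 3.36 / 1.050023
db = 3.1999 m

3.1999


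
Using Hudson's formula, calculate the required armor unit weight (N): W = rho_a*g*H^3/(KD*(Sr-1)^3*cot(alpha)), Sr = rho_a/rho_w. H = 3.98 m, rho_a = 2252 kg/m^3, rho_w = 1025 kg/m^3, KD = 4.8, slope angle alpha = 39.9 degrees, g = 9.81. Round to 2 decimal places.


Sr = rho_a / rho_w = 2252 / 1025 = 2.197073
(Sr - 1) = 1.197073
(Sr - 1)^3 = 1.715387
cot(39.9) = 1 / tan(39.9) = 1 / 0.836130 = 1.195987
Numerator = 2252 * 9.81 * 3.98^3 = 1392793.1102
Denominator = 4.8 * 1.715387 * 1.195987 = 9.847583
W = 1392793.1102 / 9.847583
W = 141435.03 N

141435.03


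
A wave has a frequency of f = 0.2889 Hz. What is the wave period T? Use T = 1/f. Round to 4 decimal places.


T = 1 / f
T = 1 / 0.2889
T = 3.4614 s

3.4614


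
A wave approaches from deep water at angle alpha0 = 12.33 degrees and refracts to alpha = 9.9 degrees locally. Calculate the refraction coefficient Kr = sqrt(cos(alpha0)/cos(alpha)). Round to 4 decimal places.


Kr = sqrt(cos(alpha0) / cos(alpha))
cos(12.33) = 0.976934
cos(9.9) = 0.985109
Kr = sqrt(0.976934 / 0.985109)
Kr = sqrt(0.991701)
Kr = 0.9958

0.9958


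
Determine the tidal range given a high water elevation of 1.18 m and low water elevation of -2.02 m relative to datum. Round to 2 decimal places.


Tidal range = High water - Low water
Tidal range = 1.18 - (-2.02)
Tidal range = 3.20 m

3.20
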